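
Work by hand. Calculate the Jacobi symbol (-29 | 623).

1

First reduce: -29 ≡ 594 (mod 623).
Pull out 2: since 623 ≡ 7 (mod 8), (2/623) = +1.
Reciprocity: 297 ≡ 1 and 623 ≡ 3 (mod 4), so (297/623) = +(623/297).
Reduce top mod 297: now compute (29/297).
Reciprocity: 29 ≡ 1 and 297 ≡ 1 (mod 4), so (29/297) = +(297/29).
Reduce top mod 29: now compute (7/29).
Reciprocity: 7 ≡ 3 and 29 ≡ 1 (mod 4), so (7/29) = +(29/7).
Reduce top mod 7: now compute (1/7).
Reached (1/7) = 1. Collecting the sign flips along the way, the symbol is +1.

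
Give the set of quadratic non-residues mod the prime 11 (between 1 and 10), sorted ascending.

Square k = 1,…,5 (k and 11−k give the same square):
1²=1, 2²=4, 3²=9, 4²≡5, 5²≡3 (mod 11).
The residues are {1, 3, 4, 5, 9}; the non-residues are the remaining 5 nonzero classes.

2,6,7,8,10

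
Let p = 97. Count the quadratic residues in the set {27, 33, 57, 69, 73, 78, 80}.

(27/97) = +1 → QR.
(33/97) = +1 → QR.
(57/97) = -1 → non-residue.
(69/97) = -1 → non-residue.
(73/97) = +1 → QR.
(78/97) = -1 → non-residue.
(80/97) = -1 → non-residue.
Total quadratic residues among the 7: 3.

3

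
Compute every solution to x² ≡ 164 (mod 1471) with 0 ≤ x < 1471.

172, 1299

Since 1471 ≡ 3 (mod 4), a square root of 164 is 164^((1471+1)/4) = 164^368 mod 1471.
Repeated squaring: 164^2≡418, 164^4≡1146, 164^8≡1184, 164^16≡1464, 164^32≡49, 164^64≡930, 164^128≡1423, 164^256≡833 (mod 1471).
164^368 = 164^(256+64+32+16) ≡ 1299 (mod 1471).
Check: 1299² = 1687401 ≡ 164 (mod 1471). The two roots are 172 and 1299.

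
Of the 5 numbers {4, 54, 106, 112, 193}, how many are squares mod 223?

(4/223) = +1 → QR.
(54/223) = -1 → non-residue.
(106/223) = +1 → QR.
(112/223) = +1 → QR.
(193/223) = -1 → non-residue.
Total quadratic residues among the 5: 3.

3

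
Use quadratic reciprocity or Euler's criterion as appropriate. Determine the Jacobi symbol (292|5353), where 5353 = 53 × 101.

Pull out 2^2: since 5353 ≡ 1 (mod 8), (2/5353) = +1, so (2/5353)^2 = +1.
Reciprocity: 73 ≡ 1 and 5353 ≡ 1 (mod 4), so (73/5353) = +(5353/73).
Reduce top mod 73: now compute (24/73).
Pull out 2^3: since 73 ≡ 1 (mod 8), (2/73) = +1, so (2/73)^3 = +1.
Reciprocity: 3 ≡ 3 and 73 ≡ 1 (mod 4), so (3/73) = +(73/3).
Reduce top mod 3: now compute (1/3).
Reached (1/3) = 1. Collecting the sign flips along the way, the symbol is +1.

1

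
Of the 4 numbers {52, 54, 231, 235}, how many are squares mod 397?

(52/397) = -1 → non-residue.
(54/397) = -1 → non-residue.
(231/397) = -1 → non-residue.
(235/397) = -1 → non-residue.
Total quadratic residues among the 4: 0.

0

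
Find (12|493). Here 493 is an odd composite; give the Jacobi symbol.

Pull out 2^2: since 493 ≡ 5 (mod 8), (2/493) = -1, so (2/493)^2 = +1.
Reciprocity: 3 ≡ 3 and 493 ≡ 1 (mod 4), so (3/493) = +(493/3).
Reduce top mod 3: now compute (1/3).
Reached (1/3) = 1. Collecting the sign flips along the way, the symbol is +1.

1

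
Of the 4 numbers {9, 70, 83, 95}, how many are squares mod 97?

(9/97) = +1 → QR.
(70/97) = +1 → QR.
(83/97) = -1 → non-residue.
(95/97) = +1 → QR.
Total quadratic residues among the 4: 3.

3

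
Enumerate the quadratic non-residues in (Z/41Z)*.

Square k = 1,…,20 (k and 41−k give the same square):
1²=1, 2²=4, 3²=9, 4²=16, 5²=25, 6²=36, 7²≡8, 8²≡23, 9²≡40, 10²≡18, 11²≡39, 12²≡21, 13²≡5, 14²≡32, 15²≡20, 16²≡10, 17²≡2, 18²≡37, 19²≡33, 20²≡31 (mod 41).
The residues are {1, 2, 4, 5, 8, 9, 10, 16, 18, 20, 21, 23, 25, 31, 32, 33, 36, 37, 39, 40}; the non-residues are the remaining 20 nonzero classes.

3, 6, 7, 11, 12, 13, 14, 15, 17, 19, 22, 24, 26, 27, 28, 29, 30, 34, 35, 38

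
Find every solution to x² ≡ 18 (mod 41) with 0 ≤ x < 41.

41 ≡ 1 (mod 4), so we find a root by search.
Trying successive values, 10² = 100 ≡ 18 (mod 41). The other root is 41 − 10 = 31.

10, 31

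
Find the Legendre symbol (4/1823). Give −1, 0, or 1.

1

Pull out 2^2: since 1823 ≡ 7 (mod 8), (2/1823) = +1, so (2/1823)^2 = +1.
Reached (1/1823) = 1. Collecting the sign flips along the way, the symbol is +1.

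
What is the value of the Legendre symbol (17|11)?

Euler's criterion: (17/11) ≡ 6^5 (mod 11).
6^2 ≡ 3 (mod 11)
6^4 ≡ 9 (mod 11)
6^5 = 6^(4+1) ≡ 10 (mod 11).
Result is 10 ≡ −1, so (17/11) = −1.

-1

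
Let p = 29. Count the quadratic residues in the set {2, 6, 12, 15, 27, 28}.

(2/29) = -1 → non-residue.
(6/29) = +1 → QR.
(12/29) = -1 → non-residue.
(15/29) = -1 → non-residue.
(27/29) = -1 → non-residue.
(28/29) = +1 → QR.
Total quadratic residues among the 6: 2.

2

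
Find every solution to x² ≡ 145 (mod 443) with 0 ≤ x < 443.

179, 264

Since 443 ≡ 3 (mod 4), a square root of 145 is 145^((443+1)/4) = 145^111 mod 443.
Repeated squaring: 145^2≡204, 145^4≡417, 145^8≡233, 145^16≡243, 145^32≡130, 145^64≡66 (mod 443).
145^111 = 145^(64+32+8+4+2+1) ≡ 264 (mod 443).
Check: 264² = 69696 ≡ 145 (mod 443). The two roots are 179 and 264.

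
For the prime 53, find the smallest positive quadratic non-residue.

2

(2/53) = −1, so 2 is the smallest positive non-residue mod 53.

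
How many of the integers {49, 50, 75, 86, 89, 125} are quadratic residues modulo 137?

2

(49/137) = +1 → QR.
(50/137) = +1 → QR.
(75/137) = -1 → non-residue.
(86/137) = -1 → non-residue.
(89/137) = -1 → non-residue.
(125/137) = -1 → non-residue.
Total quadratic residues among the 6: 2.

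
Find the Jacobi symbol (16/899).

Pull out 2^4: since 899 ≡ 3 (mod 8), (2/899) = -1, so (2/899)^4 = +1.
Reached (1/899) = 1. Collecting the sign flips along the way, the symbol is +1.

1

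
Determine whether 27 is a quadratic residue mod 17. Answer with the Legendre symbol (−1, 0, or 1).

-1

Euler's criterion: (27/17) ≡ 10^8 (mod 17).
10^2 ≡ 15 (mod 17)
10^4 ≡ 4 (mod 17)
10^8 ≡ 16 (mod 17)
10^8 = 10^(8) ≡ 16 (mod 17).
Result is 16 ≡ −1, so (27/17) = −1.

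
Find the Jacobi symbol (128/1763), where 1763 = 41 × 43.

Pull out 2^7: since 1763 ≡ 3 (mod 8), (2/1763) = -1, so (2/1763)^7 = -1.
Reached (1/1763) = 1. Collecting the sign flips along the way, the symbol is -1.

-1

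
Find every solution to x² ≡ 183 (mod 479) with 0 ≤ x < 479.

83, 396

Since 479 ≡ 3 (mod 4), a square root of 183 is 183^((479+1)/4) = 183^120 mod 479.
Repeated squaring: 183^2≡438, 183^4≡244, 183^8≡140, 183^16≡440, 183^32≡84, 183^64≡350 (mod 479).
183^120 = 183^(64+32+16+8) ≡ 396 (mod 479).
Check: 396² = 156816 ≡ 183 (mod 479). The two roots are 83 and 396.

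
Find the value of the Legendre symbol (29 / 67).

1

Reciprocity: 29 ≡ 1 and 67 ≡ 3 (mod 4), so (29/67) = +(67/29).
Reduce top mod 29: now compute (9/29).
Reciprocity: 9 ≡ 1 and 29 ≡ 1 (mod 4), so (9/29) = +(29/9).
Reduce top mod 9: now compute (2/9).
Pull out 2: since 9 ≡ 1 (mod 8), (2/9) = +1.
Reached (1/9) = 1. Collecting the sign flips along the way, the symbol is +1.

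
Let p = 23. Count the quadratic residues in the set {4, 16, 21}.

2

(4/23) = +1 → QR.
(16/23) = +1 → QR.
(21/23) = -1 → non-residue.
Total quadratic residues among the 3: 2.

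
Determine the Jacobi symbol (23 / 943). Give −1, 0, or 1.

0

Reciprocity: 23 ≡ 3 and 943 ≡ 3 (mod 4), so (23/943) = −(943/23).
Reduce top mod 23: now compute (0/23).
Top reduces to 0: gcd > 1, so the symbol is 0.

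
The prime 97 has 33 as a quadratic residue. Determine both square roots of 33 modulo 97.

97 ≡ 1 (mod 4), so we find a root by search.
Trying successive values, 18² = 324 ≡ 33 (mod 97). The other root is 97 − 18 = 79.

18, 79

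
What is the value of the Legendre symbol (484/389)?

1

Euler's criterion: (484/389) ≡ 95^194 (mod 389).
95^2 ≡ 78 (mod 389)
95^4 ≡ 249 (mod 389)
95^8 ≡ 150 (mod 389)
95^16 ≡ 327 (mod 389)
95^32 ≡ 343 (mod 389)
95^64 ≡ 171 (mod 389)
95^128 ≡ 66 (mod 389)
95^194 = 95^(128+64+2) ≡ 1 (mod 389).
Result is 1, so (484/389) = 1.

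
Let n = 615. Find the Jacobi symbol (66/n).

Pull out 2: since 615 ≡ 7 (mod 8), (2/615) = +1.
Reciprocity: 33 ≡ 1 and 615 ≡ 3 (mod 4), so (33/615) = +(615/33).
Reduce top mod 33: now compute (21/33).
Reciprocity: 21 ≡ 1 and 33 ≡ 1 (mod 4), so (21/33) = +(33/21).
Reduce top mod 21: now compute (12/21).
Pull out 2^2: since 21 ≡ 5 (mod 8), (2/21) = -1, so (2/21)^2 = +1.
Reciprocity: 3 ≡ 3 and 21 ≡ 1 (mod 4), so (3/21) = +(21/3).
Reduce top mod 3: now compute (0/3).
Top reduces to 0: gcd > 1, so the symbol is 0.

0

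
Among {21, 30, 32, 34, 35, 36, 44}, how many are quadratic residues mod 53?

2

(21/53) = -1 → non-residue.
(30/53) = -1 → non-residue.
(32/53) = -1 → non-residue.
(34/53) = -1 → non-residue.
(35/53) = -1 → non-residue.
(36/53) = +1 → QR.
(44/53) = +1 → QR.
Total quadratic residues among the 7: 2.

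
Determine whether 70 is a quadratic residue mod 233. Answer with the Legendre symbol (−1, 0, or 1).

-1

Euler's criterion: (70/233) ≡ 70^116 (mod 233).
70^2 ≡ 7 (mod 233)
70^4 ≡ 49 (mod 233)
70^8 ≡ 71 (mod 233)
70^16 ≡ 148 (mod 233)
70^32 ≡ 2 (mod 233)
70^64 ≡ 4 (mod 233)
70^116 = 70^(64+32+16+4) ≡ 232 (mod 233).
Result is 232 ≡ −1, so (70/233) = −1.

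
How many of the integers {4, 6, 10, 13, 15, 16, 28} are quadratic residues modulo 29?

(4/29) = +1 → QR.
(6/29) = +1 → QR.
(10/29) = -1 → non-residue.
(13/29) = +1 → QR.
(15/29) = -1 → non-residue.
(16/29) = +1 → QR.
(28/29) = +1 → QR.
Total quadratic residues among the 7: 5.

5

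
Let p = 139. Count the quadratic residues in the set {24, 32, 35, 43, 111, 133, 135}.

(24/139) = +1 → QR.
(32/139) = -1 → non-residue.
(35/139) = +1 → QR.
(43/139) = -1 → non-residue.
(111/139) = -1 → non-residue.
(133/139) = -1 → non-residue.
(135/139) = -1 → non-residue.
Total quadratic residues among the 7: 2.

2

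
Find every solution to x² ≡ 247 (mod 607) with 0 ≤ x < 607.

Since 607 ≡ 3 (mod 4), a square root of 247 is 247^((607+1)/4) = 247^152 mod 607.
Repeated squaring: 247^2≡309, 247^4≡182, 247^8≡346, 247^16≡137, 247^32≡559, 247^64≡483, 247^128≡201 (mod 607).
247^152 = 247^(128+16+8) ≡ 330 (mod 607).
Check: 330² = 108900 ≡ 247 (mod 607). The two roots are 277 and 330.

277, 330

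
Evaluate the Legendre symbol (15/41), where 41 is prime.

Euler's criterion: (15/41) ≡ 15^20 (mod 41).
15^2 ≡ 20 (mod 41)
15^4 ≡ 31 (mod 41)
15^8 ≡ 18 (mod 41)
15^16 ≡ 37 (mod 41)
15^20 = 15^(16+4) ≡ 40 (mod 41).
Result is 40 ≡ −1, so (15/41) = −1.

-1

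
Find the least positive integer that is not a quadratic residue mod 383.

5

(2/383) = +1, so 2 is a residue.
(3/383) = +1, so 3 is a residue.
(4/383) = +1, so 4 is a residue.
(5/383) = −1, so 5 is the smallest positive non-residue mod 383.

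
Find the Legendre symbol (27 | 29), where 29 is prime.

Euler's criterion: (27/29) ≡ 27^14 (mod 29).
27^2 ≡ 4 (mod 29)
27^4 ≡ 16 (mod 29)
27^8 ≡ 24 (mod 29)
27^14 = 27^(8+4+2) ≡ 28 (mod 29).
Result is 28 ≡ −1, so (27/29) = −1.

-1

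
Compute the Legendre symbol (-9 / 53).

1

First reduce: -9 ≡ 44 (mod 53).
Pull out 2^2: since 53 ≡ 5 (mod 8), (2/53) = -1, so (2/53)^2 = +1.
Reciprocity: 11 ≡ 3 and 53 ≡ 1 (mod 4), so (11/53) = +(53/11).
Reduce top mod 11: now compute (9/11).
Reciprocity: 9 ≡ 1 and 11 ≡ 3 (mod 4), so (9/11) = +(11/9).
Reduce top mod 9: now compute (2/9).
Pull out 2: since 9 ≡ 1 (mod 8), (2/9) = +1.
Reached (1/9) = 1. Collecting the sign flips along the way, the symbol is +1.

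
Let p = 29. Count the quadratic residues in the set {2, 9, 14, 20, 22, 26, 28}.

4

(2/29) = -1 → non-residue.
(9/29) = +1 → QR.
(14/29) = -1 → non-residue.
(20/29) = +1 → QR.
(22/29) = +1 → QR.
(26/29) = -1 → non-residue.
(28/29) = +1 → QR.
Total quadratic residues among the 7: 4.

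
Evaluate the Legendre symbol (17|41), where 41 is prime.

Reciprocity: 17 ≡ 1 and 41 ≡ 1 (mod 4), so (17/41) = +(41/17).
Reduce top mod 17: now compute (7/17).
Reciprocity: 7 ≡ 3 and 17 ≡ 1 (mod 4), so (7/17) = +(17/7).
Reduce top mod 7: now compute (3/7).
Reciprocity: 3 ≡ 3 and 7 ≡ 3 (mod 4), so (3/7) = −(7/3).
Reduce top mod 3: now compute (1/3).
Reached (1/3) = 1. Collecting the sign flips along the way, the symbol is -1.

-1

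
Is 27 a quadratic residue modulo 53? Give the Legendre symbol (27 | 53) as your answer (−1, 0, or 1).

Reciprocity: 27 ≡ 3 and 53 ≡ 1 (mod 4), so (27/53) = +(53/27).
Reduce top mod 27: now compute (26/27).
Pull out 2: since 27 ≡ 3 (mod 8), (2/27) = -1.
Reciprocity: 13 ≡ 1 and 27 ≡ 3 (mod 4), so (13/27) = +(27/13).
Reduce top mod 13: now compute (1/13).
Reached (1/13) = 1. Collecting the sign flips along the way, the symbol is -1.

-1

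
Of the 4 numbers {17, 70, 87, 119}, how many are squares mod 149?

2

(17/149) = +1 → QR.
(70/149) = -1 → non-residue.
(87/149) = -1 → non-residue.
(119/149) = +1 → QR.
Total quadratic residues among the 4: 2.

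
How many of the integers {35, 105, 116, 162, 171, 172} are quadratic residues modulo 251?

2

(35/251) = +1 → QR.
(105/251) = +1 → QR.
(116/251) = -1 → non-residue.
(162/251) = -1 → non-residue.
(171/251) = -1 → non-residue.
(172/251) = -1 → non-residue.
Total quadratic residues among the 6: 2.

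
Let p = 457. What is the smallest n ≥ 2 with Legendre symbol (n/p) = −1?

5

(2/457) = +1, so 2 is a residue.
(3/457) = +1, so 3 is a residue.
(4/457) = +1, so 4 is a residue.
(5/457) = −1, so 5 is the smallest positive non-residue mod 457.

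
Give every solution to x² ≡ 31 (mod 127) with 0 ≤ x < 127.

Since 127 ≡ 3 (mod 4), a square root of 31 is 31^((127+1)/4) = 31^32 mod 127.
Repeated squaring: 31^2≡72, 31^4≡104, 31^8≡21, 31^16≡60, 31^32≡44 (mod 127).
31^32 = 31^(32) ≡ 44 (mod 127).
Check: 44² = 1936 ≡ 31 (mod 127). The two roots are 44 and 83.

44, 83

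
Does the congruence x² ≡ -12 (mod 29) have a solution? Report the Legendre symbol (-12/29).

First reduce: -12 ≡ 17 (mod 29).
Reciprocity: 17 ≡ 1 and 29 ≡ 1 (mod 4), so (17/29) = +(29/17).
Reduce top mod 17: now compute (12/17).
Pull out 2^2: since 17 ≡ 1 (mod 8), (2/17) = +1, so (2/17)^2 = +1.
Reciprocity: 3 ≡ 3 and 17 ≡ 1 (mod 4), so (3/17) = +(17/3).
Reduce top mod 3: now compute (2/3).
Pull out 2: since 3 ≡ 3 (mod 8), (2/3) = -1.
Reached (1/3) = 1. Collecting the sign flips along the way, the symbol is -1.

-1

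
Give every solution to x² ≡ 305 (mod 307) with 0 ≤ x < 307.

108, 199

Since 307 ≡ 3 (mod 4), a square root of 305 is 305^((307+1)/4) = 305^77 mod 307.
Repeated squaring: 305^2≡4, 305^4≡16, 305^8≡256, 305^16≡145, 305^32≡149, 305^64≡97 (mod 307).
305^77 = 305^(64+8+4+1) ≡ 199 (mod 307).
Check: 199² = 39601 ≡ 305 (mod 307). The two roots are 108 and 199.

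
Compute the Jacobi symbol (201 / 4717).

-1

Reciprocity: 201 ≡ 1 and 4717 ≡ 1 (mod 4), so (201/4717) = +(4717/201).
Reduce top mod 201: now compute (94/201).
Pull out 2: since 201 ≡ 1 (mod 8), (2/201) = +1.
Reciprocity: 47 ≡ 3 and 201 ≡ 1 (mod 4), so (47/201) = +(201/47).
Reduce top mod 47: now compute (13/47).
Reciprocity: 13 ≡ 1 and 47 ≡ 3 (mod 4), so (13/47) = +(47/13).
Reduce top mod 13: now compute (8/13).
Pull out 2^3: since 13 ≡ 5 (mod 8), (2/13) = -1, so (2/13)^3 = -1.
Reached (1/13) = 1. Collecting the sign flips along the way, the symbol is -1.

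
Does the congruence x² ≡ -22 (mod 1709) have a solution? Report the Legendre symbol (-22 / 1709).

First reduce: -22 ≡ 1687 (mod 1709).
Reciprocity: 1687 ≡ 3 and 1709 ≡ 1 (mod 4), so (1687/1709) = +(1709/1687).
Reduce top mod 1687: now compute (22/1687).
Pull out 2: since 1687 ≡ 7 (mod 8), (2/1687) = +1.
Reciprocity: 11 ≡ 3 and 1687 ≡ 3 (mod 4), so (11/1687) = −(1687/11).
Reduce top mod 11: now compute (4/11).
Pull out 2^2: since 11 ≡ 3 (mod 8), (2/11) = -1, so (2/11)^2 = +1.
Reached (1/11) = 1. Collecting the sign flips along the way, the symbol is -1.

-1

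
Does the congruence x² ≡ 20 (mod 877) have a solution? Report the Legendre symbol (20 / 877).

-1

Euler's criterion: (20/877) ≡ 20^438 (mod 877).
20^2 ≡ 400 (mod 877)
20^4 ≡ 386 (mod 877)
20^8 ≡ 783 (mod 877)
20^16 ≡ 66 (mod 877)
20^32 ≡ 848 (mod 877)
20^64 ≡ 841 (mod 877)
20^128 ≡ 419 (mod 877)
20^256 ≡ 161 (mod 877)
20^438 = 20^(256+128+32+16+4+2) ≡ 876 (mod 877).
Result is 876 ≡ −1, so (20/877) = −1.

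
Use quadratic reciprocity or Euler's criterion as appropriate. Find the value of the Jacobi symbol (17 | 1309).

Reciprocity: 17 ≡ 1 and 1309 ≡ 1 (mod 4), so (17/1309) = +(1309/17).
Reduce top mod 17: now compute (0/17).
Top reduces to 0: gcd > 1, so the symbol is 0.

0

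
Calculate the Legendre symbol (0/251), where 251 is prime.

Top reduces to 0: gcd > 1, so the symbol is 0.

0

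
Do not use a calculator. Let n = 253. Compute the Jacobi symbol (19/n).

1

Reciprocity: 19 ≡ 3 and 253 ≡ 1 (mod 4), so (19/253) = +(253/19).
Reduce top mod 19: now compute (6/19).
Pull out 2: since 19 ≡ 3 (mod 8), (2/19) = -1.
Reciprocity: 3 ≡ 3 and 19 ≡ 3 (mod 4), so (3/19) = −(19/3).
Reduce top mod 3: now compute (1/3).
Reached (1/3) = 1. Collecting the sign flips along the way, the symbol is +1.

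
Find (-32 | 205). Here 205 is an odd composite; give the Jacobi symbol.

-1

First reduce: -32 ≡ 173 (mod 205).
Reciprocity: 173 ≡ 1 and 205 ≡ 1 (mod 4), so (173/205) = +(205/173).
Reduce top mod 173: now compute (32/173).
Pull out 2^5: since 173 ≡ 5 (mod 8), (2/173) = -1, so (2/173)^5 = -1.
Reached (1/173) = 1. Collecting the sign flips along the way, the symbol is -1.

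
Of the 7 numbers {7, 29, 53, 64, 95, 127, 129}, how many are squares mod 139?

(7/139) = +1 → QR.
(29/139) = +1 → QR.
(53/139) = -1 → non-residue.
(64/139) = +1 → QR.
(95/139) = -1 → non-residue.
(127/139) = +1 → QR.
(129/139) = +1 → QR.
Total quadratic residues among the 7: 5.

5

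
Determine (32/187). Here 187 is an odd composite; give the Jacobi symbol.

-1

Pull out 2^5: since 187 ≡ 3 (mod 8), (2/187) = -1, so (2/187)^5 = -1.
Reached (1/187) = 1. Collecting the sign flips along the way, the symbol is -1.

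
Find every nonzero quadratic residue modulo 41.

Square k = 1,…,20 (k and 41−k give the same square):
1²=1, 2²=4, 3²=9, 4²=16, 5²=25, 6²=36, 7²≡8, 8²≡23, 9²≡40, 10²≡18, 11²≡39, 12²≡21, 13²≡5, 14²≡32, 15²≡20, 16²≡10, 17²≡2, 18²≡37, 19²≡33, 20²≡31 (mod 41).
So the quadratic residues mod 41 are {1, 2, 4, 5, 8, 9, 10, 16, 18, 20, 21, 23, 25, 31, 32, 33, 36, 37, 39, 40}.

1 2 4 5 8 9 10 16 18 20 21 23 25 31 32 33 36 37 39 40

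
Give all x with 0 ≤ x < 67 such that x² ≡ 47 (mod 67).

Since 67 ≡ 3 (mod 4), a square root of 47 is 47^((67+1)/4) = 47^17 mod 67.
Repeated squaring: 47^2≡65, 47^4≡4, 47^8≡16, 47^16≡55 (mod 67).
47^17 = 47^(16+1) ≡ 39 (mod 67).
Check: 39² = 1521 ≡ 47 (mod 67). The two roots are 28 and 39.

28, 39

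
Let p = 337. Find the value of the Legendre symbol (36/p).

Pull out 2^2: since 337 ≡ 1 (mod 8), (2/337) = +1, so (2/337)^2 = +1.
Reciprocity: 9 ≡ 1 and 337 ≡ 1 (mod 4), so (9/337) = +(337/9).
Reduce top mod 9: now compute (4/9).
Pull out 2^2: since 9 ≡ 1 (mod 8), (2/9) = +1, so (2/9)^2 = +1.
Reached (1/9) = 1. Collecting the sign flips along the way, the symbol is +1.

1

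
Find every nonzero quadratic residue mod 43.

1, 4, 6, 9, 10, 11, 13, 14, 15, 16, 17, 21, 23, 24, 25, 31, 35, 36, 38, 40, 41

Square k = 1,…,21 (k and 43−k give the same square):
1²=1, 2²=4, 3²=9, 4²=16, 5²=25, 6²=36, 7²≡6, 8²≡21, 9²≡38, 10²≡14, 11²≡35, 12²≡15, 13²≡40, 14²≡24, 15²≡10, 16²≡41, 17²≡31, 18²≡23, 19²≡17, 20²≡13, 21²≡11 (mod 43).
So the quadratic residues mod 43 are {1, 4, 6, 9, 10, 11, 13, 14, 15, 16, 17, 21, 23, 24, 25, 31, 35, 36, 38, 40, 41}.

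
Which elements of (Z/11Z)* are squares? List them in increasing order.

1,3,4,5,9

Square k = 1,…,5 (k and 11−k give the same square):
1²=1, 2²=4, 3²=9, 4²≡5, 5²≡3 (mod 11).
So the quadratic residues mod 11 are {1, 3, 4, 5, 9}.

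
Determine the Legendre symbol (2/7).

1

Pull out 2: since 7 ≡ 7 (mod 8), (2/7) = +1.
Reached (1/7) = 1. Collecting the sign flips along the way, the symbol is +1.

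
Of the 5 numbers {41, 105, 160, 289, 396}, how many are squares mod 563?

(41/563) = -1 → non-residue.
(105/563) = -1 → non-residue.
(160/563) = +1 → QR.
(289/563) = +1 → QR.
(396/563) = +1 → QR.
Total quadratic residues among the 5: 3.

3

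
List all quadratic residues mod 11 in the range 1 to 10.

1, 3, 4, 5, 9

Square k = 1,…,5 (k and 11−k give the same square):
1²=1, 2²=4, 3²=9, 4²≡5, 5²≡3 (mod 11).
So the quadratic residues mod 11 are {1, 3, 4, 5, 9}.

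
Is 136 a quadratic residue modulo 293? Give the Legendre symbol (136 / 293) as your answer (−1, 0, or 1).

-1

Pull out 2^3: since 293 ≡ 5 (mod 8), (2/293) = -1, so (2/293)^3 = -1.
Reciprocity: 17 ≡ 1 and 293 ≡ 1 (mod 4), so (17/293) = +(293/17).
Reduce top mod 17: now compute (4/17).
Pull out 2^2: since 17 ≡ 1 (mod 8), (2/17) = +1, so (2/17)^2 = +1.
Reached (1/17) = 1. Collecting the sign flips along the way, the symbol is -1.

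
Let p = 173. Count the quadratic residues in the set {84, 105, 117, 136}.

3

(84/173) = +1 → QR.
(105/173) = -1 → non-residue.
(117/173) = +1 → QR.
(136/173) = +1 → QR.
Total quadratic residues among the 4: 3.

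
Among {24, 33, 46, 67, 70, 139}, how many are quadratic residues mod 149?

4

(24/149) = +1 → QR.
(33/149) = +1 → QR.
(46/149) = +1 → QR.
(67/149) = +1 → QR.
(70/149) = -1 → non-residue.
(139/149) = -1 → non-residue.
Total quadratic residues among the 6: 4.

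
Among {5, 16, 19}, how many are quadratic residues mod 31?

(5/31) = +1 → QR.
(16/31) = +1 → QR.
(19/31) = +1 → QR.
Total quadratic residues among the 3: 3.

3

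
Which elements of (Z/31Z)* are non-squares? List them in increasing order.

Square k = 1,…,15 (k and 31−k give the same square):
1²=1, 2²=4, 3²=9, 4²=16, 5²=25, 6²≡5, 7²≡18, 8²≡2, 9²≡19, 10²≡7, 11²≡28, 12²≡20, 13²≡14, 14²≡10, 15²≡8 (mod 31).
The residues are {1, 2, 4, 5, 7, 8, 9, 10, 14, 16, 18, 19, 20, 25, 28}; the non-residues are the remaining 15 nonzero classes.

3,6,11,12,13,15,17,21,22,23,24,26,27,29,30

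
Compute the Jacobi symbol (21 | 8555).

-1

Reciprocity: 21 ≡ 1 and 8555 ≡ 3 (mod 4), so (21/8555) = +(8555/21).
Reduce top mod 21: now compute (8/21).
Pull out 2^3: since 21 ≡ 5 (mod 8), (2/21) = -1, so (2/21)^3 = -1.
Reached (1/21) = 1. Collecting the sign flips along the way, the symbol is -1.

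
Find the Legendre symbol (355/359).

Reciprocity: 355 ≡ 3 and 359 ≡ 3 (mod 4), so (355/359) = −(359/355).
Reduce top mod 355: now compute (4/355).
Pull out 2^2: since 355 ≡ 3 (mod 8), (2/355) = -1, so (2/355)^2 = +1.
Reached (1/355) = 1. Collecting the sign flips along the way, the symbol is -1.

-1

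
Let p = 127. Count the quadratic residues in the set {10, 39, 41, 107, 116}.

2

(10/127) = -1 → non-residue.
(39/127) = -1 → non-residue.
(41/127) = +1 → QR.
(107/127) = +1 → QR.
(116/127) = -1 → non-residue.
Total quadratic residues among the 5: 2.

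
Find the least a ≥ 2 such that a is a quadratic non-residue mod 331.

(2/331) = −1, so 2 is the smallest positive non-residue mod 331.

2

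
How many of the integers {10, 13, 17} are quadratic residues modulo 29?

1

(10/29) = -1 → non-residue.
(13/29) = +1 → QR.
(17/29) = -1 → non-residue.
Total quadratic residues among the 3: 1.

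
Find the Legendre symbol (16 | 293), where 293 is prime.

1

Euler's criterion: (16/293) ≡ 16^146 (mod 293).
16^2 ≡ 256 (mod 293)
16^4 ≡ 197 (mod 293)
16^8 ≡ 133 (mod 293)
16^16 ≡ 109 (mod 293)
16^32 ≡ 161 (mod 293)
16^64 ≡ 137 (mod 293)
16^128 ≡ 17 (mod 293)
16^146 = 16^(128+16+2) ≡ 1 (mod 293).
Result is 1, so (16/293) = 1.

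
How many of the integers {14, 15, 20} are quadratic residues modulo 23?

(14/23) = -1 → non-residue.
(15/23) = -1 → non-residue.
(20/23) = -1 → non-residue.
Total quadratic residues among the 3: 0.

0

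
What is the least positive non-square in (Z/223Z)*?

3

(2/223) = +1, so 2 is a residue.
(3/223) = −1, so 3 is the smallest positive non-residue mod 223.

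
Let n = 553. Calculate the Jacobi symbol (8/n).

1

Pull out 2^3: since 553 ≡ 1 (mod 8), (2/553) = +1, so (2/553)^3 = +1.
Reached (1/553) = 1. Collecting the sign flips along the way, the symbol is +1.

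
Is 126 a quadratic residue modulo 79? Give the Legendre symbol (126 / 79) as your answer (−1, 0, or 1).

-1

Euler's criterion: (126/79) ≡ 47^39 (mod 79).
47^2 ≡ 76 (mod 79)
47^4 ≡ 9 (mod 79)
47^8 ≡ 2 (mod 79)
47^16 ≡ 4 (mod 79)
47^32 ≡ 16 (mod 79)
47^39 = 47^(32+4+2+1) ≡ 78 (mod 79).
Result is 78 ≡ −1, so (126/79) = −1.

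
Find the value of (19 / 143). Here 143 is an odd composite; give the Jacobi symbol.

Reciprocity: 19 ≡ 3 and 143 ≡ 3 (mod 4), so (19/143) = −(143/19).
Reduce top mod 19: now compute (10/19).
Pull out 2: since 19 ≡ 3 (mod 8), (2/19) = -1.
Reciprocity: 5 ≡ 1 and 19 ≡ 3 (mod 4), so (5/19) = +(19/5).
Reduce top mod 5: now compute (4/5).
Pull out 2^2: since 5 ≡ 5 (mod 8), (2/5) = -1, so (2/5)^2 = +1.
Reached (1/5) = 1. Collecting the sign flips along the way, the symbol is +1.

1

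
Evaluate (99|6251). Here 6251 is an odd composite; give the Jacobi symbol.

-1

Reciprocity: 99 ≡ 3 and 6251 ≡ 3 (mod 4), so (99/6251) = −(6251/99).
Reduce top mod 99: now compute (14/99).
Pull out 2: since 99 ≡ 3 (mod 8), (2/99) = -1.
Reciprocity: 7 ≡ 3 and 99 ≡ 3 (mod 4), so (7/99) = −(99/7).
Reduce top mod 7: now compute (1/7).
Reached (1/7) = 1. Collecting the sign flips along the way, the symbol is -1.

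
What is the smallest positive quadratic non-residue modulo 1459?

(2/1459) = −1, so 2 is the smallest positive non-residue mod 1459.

2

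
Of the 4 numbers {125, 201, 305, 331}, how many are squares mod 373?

1

(125/373) = -1 → non-residue.
(201/373) = -1 → non-residue.
(305/373) = +1 → QR.
(331/373) = -1 → non-residue.
Total quadratic residues among the 4: 1.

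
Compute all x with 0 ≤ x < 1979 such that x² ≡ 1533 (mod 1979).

Since 1979 ≡ 3 (mod 4), a square root of 1533 is 1533^((1979+1)/4) = 1533^495 mod 1979.
Repeated squaring: 1533^2≡1016, 1533^4≡1197, 1533^8≡13, 1533^16≡169, 1533^32≡855, 1533^64≡774, 1533^128≡1418, 1533^256≡60 (mod 1979).
1533^495 = 1533^(256+128+64+32+8+4+2+1) ≡ 1820 (mod 1979).
Check: 1820² = 3312400 ≡ 1533 (mod 1979). The two roots are 159 and 1820.

159, 1820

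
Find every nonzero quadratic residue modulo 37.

Square k = 1,…,18 (k and 37−k give the same square):
1²=1, 2²=4, 3²=9, 4²=16, 5²=25, 6²=36, 7²≡12, 8²≡27, 9²≡7, 10²≡26, 11²≡10, 12²≡33, 13²≡21, 14²≡11, 15²≡3, 16²≡34, 17²≡30, 18²≡28 (mod 37).
So the quadratic residues mod 37 are {1, 3, 4, 7, 9, 10, 11, 12, 16, 21, 25, 26, 27, 28, 30, 33, 34, 36}.

1 3 4 7 9 10 11 12 16 21 25 26 27 28 30 33 34 36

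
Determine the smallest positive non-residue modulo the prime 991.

(2/991) = +1, so 2 is a residue.
(3/991) = −1, so 3 is the smallest positive non-residue mod 991.

3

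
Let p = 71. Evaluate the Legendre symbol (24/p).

Euler's criterion: (24/71) ≡ 24^35 (mod 71).
24^2 ≡ 8 (mod 71)
24^4 ≡ 64 (mod 71)
24^8 ≡ 49 (mod 71)
24^16 ≡ 58 (mod 71)
24^32 ≡ 27 (mod 71)
24^35 = 24^(32+2+1) ≡ 1 (mod 71).
Result is 1, so (24/71) = 1.

1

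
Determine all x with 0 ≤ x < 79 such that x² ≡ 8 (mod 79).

18, 61

Since 79 ≡ 3 (mod 4), a square root of 8 is 8^((79+1)/4) = 8^20 mod 79.
Repeated squaring: 8^2≡64, 8^4≡67, 8^8≡65, 8^16≡38 (mod 79).
8^20 = 8^(16+4) ≡ 18 (mod 79).
Check: 18² = 324 ≡ 8 (mod 79). The two roots are 18 and 61.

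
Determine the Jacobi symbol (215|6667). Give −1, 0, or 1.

-1

Reciprocity: 215 ≡ 3 and 6667 ≡ 3 (mod 4), so (215/6667) = −(6667/215).
Reduce top mod 215: now compute (2/215).
Pull out 2: since 215 ≡ 7 (mod 8), (2/215) = +1.
Reached (1/215) = 1. Collecting the sign flips along the way, the symbol is -1.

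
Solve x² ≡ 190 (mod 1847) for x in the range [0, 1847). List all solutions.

Since 1847 ≡ 3 (mod 4), a square root of 190 is 190^((1847+1)/4) = 190^462 mod 1847.
Repeated squaring: 190^2≡1007, 190^4≡46, 190^8≡269, 190^16≡328, 190^32≡458, 190^64≡1053, 190^128≡609, 190^256≡1481 (mod 1847).
190^462 = 190^(256+128+64+8+4+2) ≡ 982 (mod 1847).
Check: 982² = 964324 ≡ 190 (mod 1847). The two roots are 865 and 982.

865, 982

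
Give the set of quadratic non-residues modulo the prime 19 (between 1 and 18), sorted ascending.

2 3 8 10 12 13 14 15 18

Square k = 1,…,9 (k and 19−k give the same square):
1²=1, 2²=4, 3²=9, 4²=16, 5²≡6, 6²≡17, 7²≡11, 8²≡7, 9²≡5 (mod 19).
The residues are {1, 4, 5, 6, 7, 9, 11, 16, 17}; the non-residues are the remaining 9 nonzero classes.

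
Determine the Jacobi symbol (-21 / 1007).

-1

First reduce: -21 ≡ 986 (mod 1007).
Pull out 2: since 1007 ≡ 7 (mod 8), (2/1007) = +1.
Reciprocity: 493 ≡ 1 and 1007 ≡ 3 (mod 4), so (493/1007) = +(1007/493).
Reduce top mod 493: now compute (21/493).
Reciprocity: 21 ≡ 1 and 493 ≡ 1 (mod 4), so (21/493) = +(493/21).
Reduce top mod 21: now compute (10/21).
Pull out 2: since 21 ≡ 5 (mod 8), (2/21) = -1.
Reciprocity: 5 ≡ 1 and 21 ≡ 1 (mod 4), so (5/21) = +(21/5).
Reduce top mod 5: now compute (1/5).
Reached (1/5) = 1. Collecting the sign flips along the way, the symbol is -1.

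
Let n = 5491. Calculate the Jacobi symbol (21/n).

-1

Reciprocity: 21 ≡ 1 and 5491 ≡ 3 (mod 4), so (21/5491) = +(5491/21).
Reduce top mod 21: now compute (10/21).
Pull out 2: since 21 ≡ 5 (mod 8), (2/21) = -1.
Reciprocity: 5 ≡ 1 and 21 ≡ 1 (mod 4), so (5/21) = +(21/5).
Reduce top mod 5: now compute (1/5).
Reached (1/5) = 1. Collecting the sign flips along the way, the symbol is -1.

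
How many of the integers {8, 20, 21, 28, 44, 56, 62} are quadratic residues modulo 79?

5

(8/79) = +1 → QR.
(20/79) = +1 → QR.
(21/79) = +1 → QR.
(28/79) = -1 → non-residue.
(44/79) = +1 → QR.
(56/79) = -1 → non-residue.
(62/79) = +1 → QR.
Total quadratic residues among the 7: 5.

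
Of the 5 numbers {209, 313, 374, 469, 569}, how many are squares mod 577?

5

(209/577) = +1 → QR.
(313/577) = +1 → QR.
(374/577) = +1 → QR.
(469/577) = +1 → QR.
(569/577) = +1 → QR.
Total quadratic residues among the 5: 5.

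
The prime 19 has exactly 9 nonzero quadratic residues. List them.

1, 4, 5, 6, 7, 9, 11, 16, 17

Square k = 1,…,9 (k and 19−k give the same square):
1²=1, 2²=4, 3²=9, 4²=16, 5²≡6, 6²≡17, 7²≡11, 8²≡7, 9²≡5 (mod 19).
So the quadratic residues mod 19 are {1, 4, 5, 6, 7, 9, 11, 16, 17}.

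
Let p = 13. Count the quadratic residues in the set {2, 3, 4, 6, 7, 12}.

3

(2/13) = -1 → non-residue.
(3/13) = +1 → QR.
(4/13) = +1 → QR.
(6/13) = -1 → non-residue.
(7/13) = -1 → non-residue.
(12/13) = +1 → QR.
Total quadratic residues among the 6: 3.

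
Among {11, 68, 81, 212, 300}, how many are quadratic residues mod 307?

(11/307) = +1 → QR.
(68/307) = +1 → QR.
(81/307) = +1 → QR.
(212/307) = +1 → QR.
(300/307) = -1 → non-residue.
Total quadratic residues among the 5: 4.

4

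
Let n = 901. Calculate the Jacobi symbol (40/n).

-1

Pull out 2^3: since 901 ≡ 5 (mod 8), (2/901) = -1, so (2/901)^3 = -1.
Reciprocity: 5 ≡ 1 and 901 ≡ 1 (mod 4), so (5/901) = +(901/5).
Reduce top mod 5: now compute (1/5).
Reached (1/5) = 1. Collecting the sign flips along the way, the symbol is -1.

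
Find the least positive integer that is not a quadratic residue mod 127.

3

(2/127) = +1, so 2 is a residue.
(3/127) = −1, so 3 is the smallest positive non-residue mod 127.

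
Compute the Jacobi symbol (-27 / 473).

First reduce: -27 ≡ 446 (mod 473).
Pull out 2: since 473 ≡ 1 (mod 8), (2/473) = +1.
Reciprocity: 223 ≡ 3 and 473 ≡ 1 (mod 4), so (223/473) = +(473/223).
Reduce top mod 223: now compute (27/223).
Reciprocity: 27 ≡ 3 and 223 ≡ 3 (mod 4), so (27/223) = −(223/27).
Reduce top mod 27: now compute (7/27).
Reciprocity: 7 ≡ 3 and 27 ≡ 3 (mod 4), so (7/27) = −(27/7).
Reduce top mod 7: now compute (6/7).
Pull out 2: since 7 ≡ 7 (mod 8), (2/7) = +1.
Reciprocity: 3 ≡ 3 and 7 ≡ 3 (mod 4), so (3/7) = −(7/3).
Reduce top mod 3: now compute (1/3).
Reached (1/3) = 1. Collecting the sign flips along the way, the symbol is -1.

-1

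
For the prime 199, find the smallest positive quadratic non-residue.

(2/199) = +1, so 2 is a residue.
(3/199) = −1, so 3 is the smallest positive non-residue mod 199.

3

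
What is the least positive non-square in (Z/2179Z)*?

2

(2/2179) = −1, so 2 is the smallest positive non-residue mod 2179.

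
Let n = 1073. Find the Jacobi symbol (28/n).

1

Pull out 2^2: since 1073 ≡ 1 (mod 8), (2/1073) = +1, so (2/1073)^2 = +1.
Reciprocity: 7 ≡ 3 and 1073 ≡ 1 (mod 4), so (7/1073) = +(1073/7).
Reduce top mod 7: now compute (2/7).
Pull out 2: since 7 ≡ 7 (mod 8), (2/7) = +1.
Reached (1/7) = 1. Collecting the sign flips along the way, the symbol is +1.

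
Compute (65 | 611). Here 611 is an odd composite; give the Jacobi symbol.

0

Reciprocity: 65 ≡ 1 and 611 ≡ 3 (mod 4), so (65/611) = +(611/65).
Reduce top mod 65: now compute (26/65).
Pull out 2: since 65 ≡ 1 (mod 8), (2/65) = +1.
Reciprocity: 13 ≡ 1 and 65 ≡ 1 (mod 4), so (13/65) = +(65/13).
Reduce top mod 13: now compute (0/13).
Top reduces to 0: gcd > 1, so the symbol is 0.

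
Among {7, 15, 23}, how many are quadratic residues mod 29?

(7/29) = +1 → QR.
(15/29) = -1 → non-residue.
(23/29) = +1 → QR.
Total quadratic residues among the 3: 2.

2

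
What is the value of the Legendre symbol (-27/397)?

1

First reduce: -27 ≡ 370 (mod 397).
Pull out 2: since 397 ≡ 5 (mod 8), (2/397) = -1.
Reciprocity: 185 ≡ 1 and 397 ≡ 1 (mod 4), so (185/397) = +(397/185).
Reduce top mod 185: now compute (27/185).
Reciprocity: 27 ≡ 3 and 185 ≡ 1 (mod 4), so (27/185) = +(185/27).
Reduce top mod 27: now compute (23/27).
Reciprocity: 23 ≡ 3 and 27 ≡ 3 (mod 4), so (23/27) = −(27/23).
Reduce top mod 23: now compute (4/23).
Pull out 2^2: since 23 ≡ 7 (mod 8), (2/23) = +1, so (2/23)^2 = +1.
Reached (1/23) = 1. Collecting the sign flips along the way, the symbol is +1.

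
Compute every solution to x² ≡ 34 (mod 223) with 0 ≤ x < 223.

82, 141

Since 223 ≡ 3 (mod 4), a square root of 34 is 34^((223+1)/4) = 34^56 mod 223.
Repeated squaring: 34^2≡41, 34^4≡120, 34^8≡128, 34^16≡105, 34^32≡98 (mod 223).
34^56 = 34^(32+16+8) ≡ 82 (mod 223).
Check: 82² = 6724 ≡ 34 (mod 223). The two roots are 82 and 141.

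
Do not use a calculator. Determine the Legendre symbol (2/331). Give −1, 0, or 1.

-1

Pull out 2: since 331 ≡ 3 (mod 8), (2/331) = -1.
Reached (1/331) = 1. Collecting the sign flips along the way, the symbol is -1.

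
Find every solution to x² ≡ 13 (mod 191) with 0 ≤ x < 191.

Since 191 ≡ 3 (mod 4), a square root of 13 is 13^((191+1)/4) = 13^48 mod 191.
Repeated squaring: 13^2≡169, 13^4≡102, 13^8≡90, 13^16≡78, 13^32≡163 (mod 191).
13^48 = 13^(32+16) ≡ 108 (mod 191).
Check: 108² = 11664 ≡ 13 (mod 191). The two roots are 83 and 108.

83, 108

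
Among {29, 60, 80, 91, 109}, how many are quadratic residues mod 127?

(29/127) = -1 → non-residue.
(60/127) = +1 → QR.
(80/127) = -1 → non-residue.
(91/127) = -1 → non-residue.
(109/127) = -1 → non-residue.
Total quadratic residues among the 5: 1.

1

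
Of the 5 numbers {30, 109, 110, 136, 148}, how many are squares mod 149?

3

(30/149) = +1 → QR.
(109/149) = -1 → non-residue.
(110/149) = +1 → QR.
(136/149) = -1 → non-residue.
(148/149) = +1 → QR.
Total quadratic residues among the 5: 3.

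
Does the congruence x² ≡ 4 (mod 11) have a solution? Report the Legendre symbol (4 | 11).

Euler's criterion: (4/11) ≡ 4^5 (mod 11).
4^2 ≡ 5 (mod 11)
4^4 ≡ 3 (mod 11)
4^5 = 4^(4+1) ≡ 1 (mod 11).
Result is 1, so (4/11) = 1.

1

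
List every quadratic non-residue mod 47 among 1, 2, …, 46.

5, 10, 11, 13, 15, 19, 20, 22, 23, 26, 29, 30, 31, 33, 35, 38, 39, 40, 41, 43, 44, 45, 46

Square k = 1,…,23 (k and 47−k give the same square):
1²=1, 2²=4, 3²=9, 4²=16, 5²=25, 6²=36, 7²≡2, 8²≡17, 9²≡34, 10²≡6, 11²≡27, 12²≡3, 13²≡28, 14²≡8, 15²≡37, 16²≡21, 17²≡7, 18²≡42, 19²≡32, 20²≡24, 21²≡18, 22²≡14, 23²≡12 (mod 47).
The residues are {1, 2, 3, 4, 6, 7, 8, 9, 12, 14, 16, 17, 18, 21, 24, 25, 27, 28, 32, 34, 36, 37, 42}; the non-residues are the remaining 23 nonzero classes.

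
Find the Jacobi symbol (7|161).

0

Reciprocity: 7 ≡ 3 and 161 ≡ 1 (mod 4), so (7/161) = +(161/7).
Reduce top mod 7: now compute (0/7).
Top reduces to 0: gcd > 1, so the symbol is 0.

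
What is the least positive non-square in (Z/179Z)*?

2

(2/179) = −1, so 2 is the smallest positive non-residue mod 179.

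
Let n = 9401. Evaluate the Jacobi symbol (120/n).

-1

Pull out 2^3: since 9401 ≡ 1 (mod 8), (2/9401) = +1, so (2/9401)^3 = +1.
Reciprocity: 15 ≡ 3 and 9401 ≡ 1 (mod 4), so (15/9401) = +(9401/15).
Reduce top mod 15: now compute (11/15).
Reciprocity: 11 ≡ 3 and 15 ≡ 3 (mod 4), so (11/15) = −(15/11).
Reduce top mod 11: now compute (4/11).
Pull out 2^2: since 11 ≡ 3 (mod 8), (2/11) = -1, so (2/11)^2 = +1.
Reached (1/11) = 1. Collecting the sign flips along the way, the symbol is -1.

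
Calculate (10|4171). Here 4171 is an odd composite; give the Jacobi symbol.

Pull out 2: since 4171 ≡ 3 (mod 8), (2/4171) = -1.
Reciprocity: 5 ≡ 1 and 4171 ≡ 3 (mod 4), so (5/4171) = +(4171/5).
Reduce top mod 5: now compute (1/5).
Reached (1/5) = 1. Collecting the sign flips along the way, the symbol is -1.

-1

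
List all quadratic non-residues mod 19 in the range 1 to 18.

Square k = 1,…,9 (k and 19−k give the same square):
1²=1, 2²=4, 3²=9, 4²=16, 5²≡6, 6²≡17, 7²≡11, 8²≡7, 9²≡5 (mod 19).
The residues are {1, 4, 5, 6, 7, 9, 11, 16, 17}; the non-residues are the remaining 9 nonzero classes.

2 3 8 10 12 13 14 15 18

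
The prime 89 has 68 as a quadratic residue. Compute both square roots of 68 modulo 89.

35, 54

89 ≡ 1 (mod 4), so we find a root by search.
Trying successive values, 35² = 1225 ≡ 68 (mod 89). The other root is 89 − 35 = 54.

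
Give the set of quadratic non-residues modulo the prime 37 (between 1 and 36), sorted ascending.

Square k = 1,…,18 (k and 37−k give the same square):
1²=1, 2²=4, 3²=9, 4²=16, 5²=25, 6²=36, 7²≡12, 8²≡27, 9²≡7, 10²≡26, 11²≡10, 12²≡33, 13²≡21, 14²≡11, 15²≡3, 16²≡34, 17²≡30, 18²≡28 (mod 37).
The residues are {1, 3, 4, 7, 9, 10, 11, 12, 16, 21, 25, 26, 27, 28, 30, 33, 34, 36}; the non-residues are the remaining 18 nonzero classes.

2 5 6 8 13 14 15 17 18 19 20 22 23 24 29 31 32 35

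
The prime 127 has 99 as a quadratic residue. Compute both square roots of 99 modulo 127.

37, 90

Since 127 ≡ 3 (mod 4), a square root of 99 is 99^((127+1)/4) = 99^32 mod 127.
Repeated squaring: 99^2≡22, 99^4≡103, 99^8≡68, 99^16≡52, 99^32≡37 (mod 127).
99^32 = 99^(32) ≡ 37 (mod 127).
Check: 37² = 1369 ≡ 99 (mod 127). The two roots are 37 and 90.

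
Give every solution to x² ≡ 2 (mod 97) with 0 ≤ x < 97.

97 ≡ 1 (mod 4), so we find a root by search.
Trying successive values, 14² = 196 ≡ 2 (mod 97). The other root is 97 − 14 = 83.

14, 83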